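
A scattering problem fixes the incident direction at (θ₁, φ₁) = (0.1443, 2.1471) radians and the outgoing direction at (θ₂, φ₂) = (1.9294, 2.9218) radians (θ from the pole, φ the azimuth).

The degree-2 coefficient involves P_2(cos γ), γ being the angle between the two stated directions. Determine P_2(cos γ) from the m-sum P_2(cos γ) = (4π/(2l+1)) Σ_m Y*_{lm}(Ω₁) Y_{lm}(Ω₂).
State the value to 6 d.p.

-0.405429

Summing Y*_{l m}(θ₁,φ₁)·Y_{l m}(θ₂,φ₂) over m ∈ [−2, 2]; prefactor 4π/(2·2+1) = 2.513274:
  m=-2: Y*=(-0.003244, -0.007299)  Y=(0.306494, 0.144136)  product (0.000058, -0.002705)
  m=-1: Y*=(-0.059908, 0.092181)  Y=(0.247783, 0.055355)  product (-0.019947, 0.019525)
  m=+0: Y*=(0.611218, -0.000000)  Y=(-0.198844, 0.000000)  product (-0.121537, 0.000000)
  m=+1: Y*=(0.059908, 0.092181)  Y=(-0.247783, 0.055355)  product (-0.019947, -0.019525)
  m=+2: Y*=(-0.003244, 0.007299)  Y=(0.306494, -0.144136)  product (0.000058, 0.002705)
Total Σ_m = (-0.161315, -0.000000). Multiply by 2.513274: (-0.405429, -0.000000). P_2(cos γ) = -0.405429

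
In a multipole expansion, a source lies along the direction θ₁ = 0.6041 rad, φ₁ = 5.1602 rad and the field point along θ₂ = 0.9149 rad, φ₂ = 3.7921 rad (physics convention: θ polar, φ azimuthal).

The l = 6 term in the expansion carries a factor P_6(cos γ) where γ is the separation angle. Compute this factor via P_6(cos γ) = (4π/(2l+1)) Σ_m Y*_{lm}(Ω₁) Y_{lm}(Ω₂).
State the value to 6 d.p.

0.189518

Summing Y*_{l m}(θ₁,φ₁)·Y_{l m}(θ₂,φ₂) over m ∈ [−6, 6]; prefactor 4π/(2·6+1) = 0.966644:
  m=-6: Y*=0.01458 - 0.00713j  Y=-0.08663 + 0.08258j  product -0.00067 + 0.00182j
  m=-5: Y*=0.06392 + 0.05046j  Y=0.31708 - 0.03532j  product 0.02205 + 0.01374j
  m=-4: Y*=-0.05239 + 0.23380j  Y=-0.37325 - 0.22352j  product 0.07181 - 0.07556j
  m=-3: Y*=-0.42605 + 0.09857j  Y=0.08019 + 0.20034j  product -0.05391 - 0.07745j
  m=-2: Y*=-0.25933 - 0.32387j  Y=-0.06159 + 0.22273j  product 0.08811 - 0.03781j
  m=-1: Y*=-0.01501 + 0.03124j  Y=0.25242 - 0.19209j  product 0.00221 + 0.01077j
  m=+0: Y*=-0.42040 + 0.00000j  Y=0.15019 + 0.00000j  product -0.06314 + 0.00000j
  m=+1: Y*=0.01501 + 0.03124j  Y=-0.25242 - 0.19209j  product 0.00221 - 0.01077j
  m=+2: Y*=-0.25933 + 0.32387j  Y=-0.06159 - 0.22273j  product 0.08811 + 0.03781j
  m=+3: Y*=0.42605 + 0.09857j  Y=-0.08019 + 0.20034j  product -0.05391 + 0.07745j
  m=+4: Y*=-0.05239 - 0.23380j  Y=-0.37325 + 0.22352j  product 0.07181 + 0.07556j
  m=+5: Y*=-0.06392 + 0.05046j  Y=-0.31708 - 0.03532j  product 0.02205 - 0.01374j
  m=+6: Y*=0.01458 + 0.00713j  Y=-0.08663 - 0.08258j  product -0.00067 - 0.00182j
Accumulated sum 0.19606 + 0.00000j; after 4π/(2l+1) scaling, 0.18952 + 0.00000j ⇒ P_6 = 0.189518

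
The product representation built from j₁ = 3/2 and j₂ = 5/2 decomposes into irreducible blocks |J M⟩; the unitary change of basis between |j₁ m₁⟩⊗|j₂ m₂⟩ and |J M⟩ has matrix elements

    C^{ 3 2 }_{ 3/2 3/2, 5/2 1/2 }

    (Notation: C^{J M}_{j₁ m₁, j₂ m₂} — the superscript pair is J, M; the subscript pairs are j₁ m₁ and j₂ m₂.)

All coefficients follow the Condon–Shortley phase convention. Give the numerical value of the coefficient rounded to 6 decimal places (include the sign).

√[7·1!2!4!/8! · 3!0!3!2!5!1!] = √(72)
  +(−1)^0/∏(0,1,0,3,2,1)! = 1/12  (running 1/12)
⟨..|..⟩ = √(72)·(1/12) = +0.707107

+0.707107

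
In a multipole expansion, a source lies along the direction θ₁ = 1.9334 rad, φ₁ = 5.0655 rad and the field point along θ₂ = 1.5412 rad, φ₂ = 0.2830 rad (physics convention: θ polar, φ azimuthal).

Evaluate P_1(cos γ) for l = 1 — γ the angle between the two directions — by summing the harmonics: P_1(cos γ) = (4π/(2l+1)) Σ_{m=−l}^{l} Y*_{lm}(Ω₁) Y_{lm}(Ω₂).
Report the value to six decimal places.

0.054973

Expand P_1 via completeness: Σ_{m} conj(Y_{1,m}) at Ω₁ times Y_{1,m} at Ω₂ —
  term(m=-1) = 0.00781 - 0.11128j   from Y*(Ω₁)=0.11171 - 0.30310j, Y(Ω₂)=0.33161 - 0.09643j
  term(m=+0) = -0.00251 + 0.00000j   from Y*(Ω₁)=-0.17331 + 0.00000j, Y(Ω₂)=0.01446 + 0.00000j
  term(m=+1) = 0.00781 + 0.11128j   from Y*(Ω₁)=-0.11171 - 0.30310j, Y(Ω₂)=-0.33161 - 0.09643j
Accumulated sum 0.01312 + 0.00000j; after 4π/(2l+1) scaling, 0.05497 + 0.00000j ⇒ P_1 = 0.054973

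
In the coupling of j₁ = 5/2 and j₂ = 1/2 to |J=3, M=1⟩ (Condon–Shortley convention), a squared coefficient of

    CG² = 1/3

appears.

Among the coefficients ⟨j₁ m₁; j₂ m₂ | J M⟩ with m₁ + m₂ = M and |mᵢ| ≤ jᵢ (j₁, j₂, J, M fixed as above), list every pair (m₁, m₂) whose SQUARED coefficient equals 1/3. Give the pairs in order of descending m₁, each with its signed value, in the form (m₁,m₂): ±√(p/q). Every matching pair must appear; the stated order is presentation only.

Admissible pairs with m₁+m₂ = M = 1: (1/2,1/2), (3/2,-1/2)
  (m₁,m₂)=(3/2,-1/2): CG² = 1/3, CG = +√(1/3)   ← matches the target
  (m₁,m₂)=(1/2,1/2): CG² = 2/3, CG = +√(2/3)
Pairs with CG² = 1/3: (3/2,-1/2): +√(1/3)

(3/2,-1/2): +√(1/3)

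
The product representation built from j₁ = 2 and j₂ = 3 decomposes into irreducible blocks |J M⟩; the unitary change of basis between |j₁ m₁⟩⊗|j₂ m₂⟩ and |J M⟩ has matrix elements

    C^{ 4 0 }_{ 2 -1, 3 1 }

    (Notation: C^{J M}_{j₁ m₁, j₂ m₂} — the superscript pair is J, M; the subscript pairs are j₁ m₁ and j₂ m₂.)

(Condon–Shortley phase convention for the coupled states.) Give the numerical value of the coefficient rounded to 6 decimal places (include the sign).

triangle: 1!×3!×5!/10! = 720/3628800
(j±m)!: 1!×3!×4!×2!×4!×4! = 165888
prefactor² = (2J+1)×Δ×N² = 10368/35
  k=0: +1/(0!×1!×3!×4!×0!×1!) = 1/144
  k=1: −1/(1!×0!×2!×3!×1!×2!) = -1/24
Σ = -5/144  ⇒  CG² = 10368/35×(-5/144)² = 5/14
CG = −√(5/14) = -0.597614

−√(5/14) ≈ -0.597614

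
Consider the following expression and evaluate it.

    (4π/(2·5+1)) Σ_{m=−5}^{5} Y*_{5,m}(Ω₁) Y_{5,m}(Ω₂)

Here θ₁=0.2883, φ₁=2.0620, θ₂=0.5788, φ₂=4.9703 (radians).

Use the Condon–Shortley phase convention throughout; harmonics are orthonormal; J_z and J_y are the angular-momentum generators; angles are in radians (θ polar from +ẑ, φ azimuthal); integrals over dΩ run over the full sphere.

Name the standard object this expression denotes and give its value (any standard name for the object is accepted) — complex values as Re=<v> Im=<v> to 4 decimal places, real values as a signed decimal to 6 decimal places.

This sum is the spherical-harmonic addition theorem: it equals the Legendre polynomial P_l(cos γ) of the angle γ between the two directions.
Expand P_5 via completeness: Σ_{m} conj(Y_{5,m}) at Ω₁ times Y_{5,m} at Ω₂ —
  term(m=-5) = -0.00001 - 0.00002j   from Y*(Ω₁)=-0.00055 - 0.00067j, Y(Ω₂)=0.02184 + 0.00631j
  term(m=-4) = 0.00060 + 0.00081j   from Y*(Ω₁)=-0.00353 + 0.00849j, Y(Ω₂)=0.05648 - 0.09441j
  term(m=-3) = -0.01329 - 0.01119j   from Y*(Ω₁)=0.05755 - 0.00561j, Y(Ω₂)=-0.21000 - 0.21496j
  term(m=-2) = 0.09648 + 0.04859j   from Y*(Ω₁)=-0.12812 - 0.19203j, Y(Ω₂)=-0.40707 + 0.23082j
  term(m=-1) = -0.13693 - 0.03254j   from Y*(Ω₁)=-0.25230 + 0.47164j, Y(Ω₂)=0.06711 + 0.25442j
  term(m=+0) = -0.13287 + 0.00000j   from Y*(Ω₁)=0.43557 + 0.00000j, Y(Ω₂)=-0.30506 + 0.00000j
  term(m=+1) = -0.13693 + 0.03254j   from Y*(Ω₁)=0.25230 + 0.47164j, Y(Ω₂)=-0.06711 + 0.25442j
  term(m=+2) = 0.09648 - 0.04859j   from Y*(Ω₁)=-0.12812 + 0.19203j, Y(Ω₂)=-0.40707 - 0.23082j
  term(m=+3) = -0.01329 + 0.01119j   from Y*(Ω₁)=-0.05755 - 0.00561j, Y(Ω₂)=0.21000 - 0.21496j
  term(m=+4) = 0.00060 - 0.00081j   from Y*(Ω₁)=-0.00353 - 0.00849j, Y(Ω₂)=0.05648 + 0.09441j
  term(m=+5) = -0.00001 + 0.00002j   from Y*(Ω₁)=0.00055 - 0.00067j, Y(Ω₂)=-0.02184 + 0.00631j
Total Σ_m = -0.23917 + 0.00000j. Multiply by 1.142397: -0.27322 + 0.00000j. P_5(cos γ) = -0.273224

Legendre polynomial (addition theorem), -0.273224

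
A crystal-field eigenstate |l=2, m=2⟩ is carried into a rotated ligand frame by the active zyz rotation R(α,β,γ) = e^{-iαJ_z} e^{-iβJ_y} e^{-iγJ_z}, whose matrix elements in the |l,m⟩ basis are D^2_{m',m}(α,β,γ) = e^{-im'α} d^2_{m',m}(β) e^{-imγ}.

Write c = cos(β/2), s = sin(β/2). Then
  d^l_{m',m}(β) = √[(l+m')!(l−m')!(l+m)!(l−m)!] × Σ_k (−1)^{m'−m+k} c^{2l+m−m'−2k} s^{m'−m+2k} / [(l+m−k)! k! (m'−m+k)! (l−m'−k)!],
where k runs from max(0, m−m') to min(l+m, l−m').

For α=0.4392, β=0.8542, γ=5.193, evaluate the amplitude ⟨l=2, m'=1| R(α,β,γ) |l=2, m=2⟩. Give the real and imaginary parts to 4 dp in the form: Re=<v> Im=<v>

First d^2_{1,2}(β=0.8542), then the phase factors e^{-i(1)α} and e^{-i(2)γ}:
c=cos(0.854200/2)=0.910171, s=sin(0.854200/2)=0.414233; N=√[6·1·24·1]=12.000000
The bounds max(0,m−m')=1 and min(l+m,l−m')=1 give 1 term
  k=1: (−1)^0·12.0000/(6)·0.9102^3·0.4142^1 = +0.624660
d^2_{1,2}(0.8542) = +0.624660
Phases: e^{-i·(1)·0.4392}=+0.905092-0.425216i, e^{-i·(2)·5.1930}=-0.572518+0.819892i ⇒ D=-0.105912+0.615616i

Re=-0.1059 Im=0.6156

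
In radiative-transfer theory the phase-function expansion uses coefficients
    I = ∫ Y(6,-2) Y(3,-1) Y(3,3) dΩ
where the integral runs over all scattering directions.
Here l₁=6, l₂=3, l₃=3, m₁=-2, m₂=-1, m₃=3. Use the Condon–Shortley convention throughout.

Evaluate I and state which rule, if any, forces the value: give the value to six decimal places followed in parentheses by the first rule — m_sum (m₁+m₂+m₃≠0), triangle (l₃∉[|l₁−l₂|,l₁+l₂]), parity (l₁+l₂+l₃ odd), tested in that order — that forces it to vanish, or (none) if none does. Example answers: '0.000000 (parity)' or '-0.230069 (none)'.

Checks pass: Σm=0; 12 even; l₃=3∈[3,9].
(2·6+1)(2·3+1)(2·3+1) = 637
Δ: 6! 6! 0! / 13! → 1/12012
sum: t=3:−1/1296 = -1/1296
3j²(6 3 3; 0 0 0) = Δ·Π!·Σ² = 100/3003  (sign +1)
sum: t=2:+1/34560 = 1/34560
3j²(6 3 3; -2 -1 3) = Δ·Π!·Σ² = 1/429  (sign +1)
combine: 4πI² = 637·100/3003·1/429 = 700/14157
take √, sign +1: I = 0.06272757
No selection rule forces the value: the integral is nonzero (none).

0.062728 (none)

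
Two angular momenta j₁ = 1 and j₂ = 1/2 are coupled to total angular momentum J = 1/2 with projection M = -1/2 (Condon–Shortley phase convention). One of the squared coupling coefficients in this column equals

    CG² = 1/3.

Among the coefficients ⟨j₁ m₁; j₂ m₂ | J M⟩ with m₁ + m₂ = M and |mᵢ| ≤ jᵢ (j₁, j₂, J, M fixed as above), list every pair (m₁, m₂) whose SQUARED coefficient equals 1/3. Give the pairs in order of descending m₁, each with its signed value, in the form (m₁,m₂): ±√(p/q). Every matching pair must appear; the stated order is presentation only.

(0,-1/2): +√(1/3)

Admissible pairs with m₁+m₂ = M = -1/2: (-1,1/2), (0,-1/2)
  (m₁,m₂)=(0,-1/2): CG² = 1/3, CG = +√(1/3)   ← matches the target
  (m₁,m₂)=(-1,1/2): CG² = 2/3, CG = −√(2/3)
Pairs with CG² = 1/3: (0,-1/2): +√(1/3)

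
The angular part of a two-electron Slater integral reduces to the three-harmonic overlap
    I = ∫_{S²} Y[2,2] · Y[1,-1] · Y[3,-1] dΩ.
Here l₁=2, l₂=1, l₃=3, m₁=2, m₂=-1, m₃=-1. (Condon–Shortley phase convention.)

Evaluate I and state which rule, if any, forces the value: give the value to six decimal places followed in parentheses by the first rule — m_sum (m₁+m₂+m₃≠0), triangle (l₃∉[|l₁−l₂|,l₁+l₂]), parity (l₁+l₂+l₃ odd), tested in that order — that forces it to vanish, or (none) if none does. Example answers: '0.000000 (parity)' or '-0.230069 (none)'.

Rules hold: Σm=0, L=6 even, 1≤3≤3.
N = 5·3·7 = 105
Δ = 0!·4!·2!/7! = 1/105
Racah Σ t=0..0: t=0:+1/4 = 1/4
⇒ 3j(2 1 3; 0 0 0)² = 3/35, sgn -1
Racah Σ t=0..0: t=0:+1/48 = 1/48
⇒ 3j(2 1 3; 2 -1 -1)² = 1/105, sgn +1
4πI² = N·(3j₀)²·(3jₘ)² = 3/35
I = -1·√(0.0857143/4π) = -0.08258890
No selection rule forces the value: the integral is nonzero (none).

-0.082589 (none)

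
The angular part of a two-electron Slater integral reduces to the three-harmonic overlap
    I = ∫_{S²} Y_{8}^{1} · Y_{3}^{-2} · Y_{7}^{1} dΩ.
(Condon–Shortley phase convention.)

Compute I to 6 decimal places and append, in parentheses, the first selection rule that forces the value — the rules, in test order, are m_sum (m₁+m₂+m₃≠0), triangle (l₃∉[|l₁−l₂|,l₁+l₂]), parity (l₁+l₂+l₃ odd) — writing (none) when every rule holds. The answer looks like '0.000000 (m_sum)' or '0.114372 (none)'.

0.131622 (none)

m-sum 0 ✓  L=18 even ✓  5≤7≤11 ✓
Π(2lᵢ+1) = 17×7×15 = 1785
triangle coeff Δ(8,3,7) = 1/5290740
Σ_t [1,3]: t=1:−1/7257600 t=2:+1/2073600 t=3:−1/7257600 = 1/4838400
(3j)²=252/20995 [(8 3 7; 0 0 0)], sign=-1
Σ_t [0,1]: t=0:+1/14515200 t=1:−1/6220800 = -1/10886400
(3j)²=128/12597 [(8 3 7; 1 -2 1)], sign=-1
⇒ 4πI² = 225792/1037153
I = (+1)√(225792/1037153/(4π)) = 0.13162183
No selection rule forces the value: the integral is nonzero (none).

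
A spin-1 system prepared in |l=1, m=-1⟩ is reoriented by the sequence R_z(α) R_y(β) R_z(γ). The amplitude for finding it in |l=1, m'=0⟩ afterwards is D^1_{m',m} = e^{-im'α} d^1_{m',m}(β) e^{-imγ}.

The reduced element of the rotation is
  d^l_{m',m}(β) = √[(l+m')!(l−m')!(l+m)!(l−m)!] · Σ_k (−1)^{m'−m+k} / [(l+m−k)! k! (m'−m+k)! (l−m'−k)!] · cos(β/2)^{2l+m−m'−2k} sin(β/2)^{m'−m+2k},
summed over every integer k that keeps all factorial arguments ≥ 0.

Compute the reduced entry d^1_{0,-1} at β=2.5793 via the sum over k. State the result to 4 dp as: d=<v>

d^1_{0,-1}(β=2.5793) via the finite sum:
With c≡cos(β/2)=0.277457 and s≡sin(β/2)=0.960738, N=[1·1·1·2]^{1/2}=1.414214
Admissible k: 0..0 (factorial args all ≥0)
  k=0: (−1)^1·1.4142/(1)·0.2775^1·0.9607^1 = -0.376978
d^1_{0,-1}(2.5793) = -0.376978

d=-0.3770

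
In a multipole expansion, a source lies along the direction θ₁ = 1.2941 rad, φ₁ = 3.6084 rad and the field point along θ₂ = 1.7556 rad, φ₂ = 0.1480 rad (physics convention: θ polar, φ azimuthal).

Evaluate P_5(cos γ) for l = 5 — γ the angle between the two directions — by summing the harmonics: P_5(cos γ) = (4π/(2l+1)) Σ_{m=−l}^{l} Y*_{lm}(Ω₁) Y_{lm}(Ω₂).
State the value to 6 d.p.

Summing Y*_{l m}(θ₁,φ₁)·Y_{l m}(θ₂,φ₂) over m ∈ [−5, 5]; prefactor 4π/(2·5+1) = 1.142397:
  term(m=-5) = +0.003784-0.162804i   from Y*(Ω₁)=+0.264289-0.276269i, Y(Ω₂)=+0.314543-0.287206i
  term(m=-4) = -0.025181-0.082701i   from Y*(Ω₁)=-0.100293+0.328364i, Y(Ω₂)=-0.208944+0.140506i
  term(m=-3) = -0.013332-0.018899i   from Y*(Ω₁)=+0.017145+0.099654i, Y(Ω₂)=-0.206545+0.098249i
  term(m=-2) = -0.072251-0.053527i   from Y*(Ω₁)=-0.197821-0.267263i, Y(Ω₂)=+0.258664-0.078882i
  term(m=-1) = -0.003665-0.001210i   from Y*(Ω₁)=-0.019858-0.010008i, Y(Ω₂)=+0.171645-0.025591i
  term(m=+0) = -0.088359+0.000000i   from Y*(Ω₁)=+0.323541-0.000000i, Y(Ω₂)=-0.273101+0.000000i
  term(m=+1) = -0.003665+0.001210i   from Y*(Ω₁)=+0.019858-0.010008i, Y(Ω₂)=-0.171645-0.025591i
  term(m=+2) = -0.072251+0.053527i   from Y*(Ω₁)=-0.197821+0.267263i, Y(Ω₂)=+0.258664+0.078882i
  term(m=+3) = -0.013332+0.018899i   from Y*(Ω₁)=-0.017145+0.099654i, Y(Ω₂)=+0.206545+0.098249i
  term(m=+4) = -0.025181+0.082701i   from Y*(Ω₁)=-0.100293-0.328364i, Y(Ω₂)=-0.208944-0.140506i
  term(m=+5) = +0.003784+0.162804i   from Y*(Ω₁)=-0.264289-0.276269i, Y(Ω₂)=-0.314543-0.287206i
Σ over m = -0.309649-0.000000i; ×(4π/11) → -0.353743-0.000000i. Real part: -0.353743

-0.353743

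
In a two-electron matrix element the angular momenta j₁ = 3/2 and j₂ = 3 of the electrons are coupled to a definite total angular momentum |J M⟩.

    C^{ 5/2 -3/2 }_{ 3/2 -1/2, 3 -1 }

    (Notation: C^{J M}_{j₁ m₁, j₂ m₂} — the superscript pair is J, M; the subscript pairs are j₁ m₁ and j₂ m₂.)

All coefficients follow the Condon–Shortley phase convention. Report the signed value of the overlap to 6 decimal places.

−√(7/20) = -0.591608

triangle: 2!×1!×4!/8! = 48/40320
(j±m)!: 1!×2!×2!×4!×1!×4! = 2304
prefactor² = (2J+1)×Δ×N² = 576/35
  k=1: −1/(1!×1!×1!×1!×0!×3!) = -1/6
  k=2: +1/(2!×0!×0!×0!×1!×4!) = 1/48
Σ = -7/48  ⇒  CG² = 576/35×(-7/48)² = 7/20
CG = −√(7/20) = -0.591608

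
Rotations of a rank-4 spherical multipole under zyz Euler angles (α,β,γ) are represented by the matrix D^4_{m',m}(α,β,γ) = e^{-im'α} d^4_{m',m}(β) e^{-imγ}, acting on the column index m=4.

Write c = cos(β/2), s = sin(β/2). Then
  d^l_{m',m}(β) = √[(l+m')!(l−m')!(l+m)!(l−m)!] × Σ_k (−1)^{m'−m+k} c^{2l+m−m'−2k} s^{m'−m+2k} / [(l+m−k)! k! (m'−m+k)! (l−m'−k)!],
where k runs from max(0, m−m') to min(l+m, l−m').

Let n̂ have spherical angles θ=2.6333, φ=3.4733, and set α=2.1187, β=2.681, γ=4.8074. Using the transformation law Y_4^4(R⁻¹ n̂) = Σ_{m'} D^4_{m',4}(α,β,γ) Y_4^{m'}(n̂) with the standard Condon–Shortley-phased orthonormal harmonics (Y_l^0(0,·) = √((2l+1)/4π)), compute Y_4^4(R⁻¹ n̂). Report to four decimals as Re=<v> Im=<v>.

Need the full column D^4_{m',4} for m'=−4..4 at α=2.1187, β=2.6810, γ=4.8074.
cos(β/2)=0.228266, sin(β/2)=0.973599
d^4_{-4,4}: single k=8 term ⇒ +0.807310;  D = -0.192507+0.784022i
d^4_{-3,4}: single k=7 term ⇒ +0.535361;  D = +0.510309-0.161852i
d^4_{-2,4}: single k=6 term ⇒ +0.234824;  D = -0.177196-0.154090i
d^4_{-1,4}: single k=5 term ⇒ +0.077861;  D = -0.013008+0.076766i
d^4_{0,4}: single k=4 term ⇒ +0.020410;  D = +0.018953-0.007571i
d^4_{1,4}: single k=3 term ⇒ +0.004280;  D = -0.003426-0.002566i
d^4_{2,4}: single k=2 term ⇒ +0.000710;  D = -0.000067+0.000706i
d^4_{3,4}: single k=1 term ⇒ +0.000089;  D = +0.000080-0.000039i
d^4_{4,4}: single k=0 term ⇒ +0.000007;  D = -0.000006-0.000004i
Y_4^{m'}(θ=2.6333,φ=3.4733) and Σ D·Y over m':
  (-0.1925+0.7840i)·(+0.0060-0.0241i)  (+0.5103-0.1619i)·(+0.0686-0.1057i)  (-0.1772-0.1541i)·(+0.2711-0.2119i)  (-0.0130+0.0768i)·(+0.4454-0.1534i)  (+0.0190-0.0076i)·(+0.0517+0.0000i)  (-0.0034-0.0026i)·(-0.4454-0.1534i)  (-0.0001+0.0007i)·(+0.2711+0.2119i)  (+0.0001-0.0000i)·(-0.0686-0.1057i)  (-0.0000-0.0000i)·(+0.0060+0.0241i)
Y_4^4(R⁻¹ n̂) = -0.037121-0.022317i

Re=-0.0371 Im=-0.0223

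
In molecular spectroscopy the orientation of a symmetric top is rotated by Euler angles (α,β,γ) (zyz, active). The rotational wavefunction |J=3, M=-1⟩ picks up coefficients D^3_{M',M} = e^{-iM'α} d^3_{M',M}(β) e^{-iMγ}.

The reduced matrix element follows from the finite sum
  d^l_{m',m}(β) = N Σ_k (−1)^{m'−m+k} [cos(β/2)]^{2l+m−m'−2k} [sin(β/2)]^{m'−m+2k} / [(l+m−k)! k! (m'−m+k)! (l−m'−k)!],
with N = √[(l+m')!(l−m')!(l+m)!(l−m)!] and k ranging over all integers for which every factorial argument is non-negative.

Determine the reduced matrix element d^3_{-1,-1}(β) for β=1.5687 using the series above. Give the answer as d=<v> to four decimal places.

d^3_{-1,-1}(β=1.5687) via the finite sum:
With c≡cos(β/2)=0.707848 and s≡sin(β/2)=0.706365, N=[2·24·2·24]^{1/2}=48.000000
k∈{0,1,2} keeps every argument non-negative
  k=0: (−1)^0·48.0000/(48)·0.7078^6·0.7064^0 = +0.125788
  k=1: (−1)^1·48.0000/(6)·0.7078^4·0.7064^2 = -1.002092
  k=2: (−1)^2·48.0000/(8)·0.7078^2·0.7064^4 = +0.748424
d^3_{-1,-1}(1.5687) = +0.125788 -1.002092 +0.748424 = -0.127880

d=-0.1279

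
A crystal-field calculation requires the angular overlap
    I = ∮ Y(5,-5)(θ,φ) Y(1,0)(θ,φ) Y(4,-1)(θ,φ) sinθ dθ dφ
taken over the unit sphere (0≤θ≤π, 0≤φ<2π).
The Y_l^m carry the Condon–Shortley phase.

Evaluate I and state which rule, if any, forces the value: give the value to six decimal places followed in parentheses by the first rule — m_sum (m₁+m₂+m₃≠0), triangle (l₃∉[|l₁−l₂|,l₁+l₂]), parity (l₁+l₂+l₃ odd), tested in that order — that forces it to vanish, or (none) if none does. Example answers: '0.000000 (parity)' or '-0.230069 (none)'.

-5 + 0 − 1 = -6 ≠ 0: azimuthal integral kills it; I = 0

0.000000 (m_sum)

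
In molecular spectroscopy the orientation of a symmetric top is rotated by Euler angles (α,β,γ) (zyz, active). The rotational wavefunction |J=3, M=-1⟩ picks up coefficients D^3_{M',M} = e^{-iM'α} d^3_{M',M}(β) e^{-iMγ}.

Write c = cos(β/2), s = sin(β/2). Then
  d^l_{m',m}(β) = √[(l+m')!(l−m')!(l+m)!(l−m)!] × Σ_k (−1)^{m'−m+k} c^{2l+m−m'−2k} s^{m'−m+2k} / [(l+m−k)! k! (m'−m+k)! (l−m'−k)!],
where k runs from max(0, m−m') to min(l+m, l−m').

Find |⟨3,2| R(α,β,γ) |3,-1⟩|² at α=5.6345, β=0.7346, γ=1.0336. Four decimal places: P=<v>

First d^3_{2,-1}(β=0.7346), then the phase factors e^{-i(2)α} and e^{-i(-1)γ}:
With c≡cos(β/2)=0.933300 and s≡sin(β/2)=0.359097, N=[120·1·2·24]^{1/2}=75.894664
k: max(0,(-1)−(2))=0 … min(3+(-1),3−(2))=1
  k=0: (−1)^3·75.8947/(12)·0.9333^3·0.3591^3 = -0.238083
  k=1: (−1)^4·75.8947/(24)·0.9333^1·0.3591^5 = +0.017623
d^3_{2,-1}(0.7346) = -0.238083 +0.017623 = -0.220460
|D^3_{2,-1}|² = |d^3_{2,-1}(β)|² = (-0.220460)² = 0.048603 (the z-rotation phases have unit modulus)

P=0.0486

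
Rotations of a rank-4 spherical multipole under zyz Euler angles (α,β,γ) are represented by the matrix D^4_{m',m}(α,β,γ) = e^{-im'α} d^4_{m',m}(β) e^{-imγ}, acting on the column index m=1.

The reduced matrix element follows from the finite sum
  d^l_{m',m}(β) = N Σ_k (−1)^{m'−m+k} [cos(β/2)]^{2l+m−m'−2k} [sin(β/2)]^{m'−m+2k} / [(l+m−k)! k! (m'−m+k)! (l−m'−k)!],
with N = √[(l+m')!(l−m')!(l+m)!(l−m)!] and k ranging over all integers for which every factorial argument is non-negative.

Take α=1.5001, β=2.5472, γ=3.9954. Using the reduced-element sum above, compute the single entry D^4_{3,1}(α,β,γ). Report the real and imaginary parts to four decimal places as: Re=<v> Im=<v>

Split into d^4_{3,1}(β=2.5472) × two z-phases.
Half-angle: c=0.292841, s=0.956161. N=√(5040·1·120·6)=1904.940944
k: max(0,(1)−(3))=0 … min(4+(1),4−(3))=1
  k=0: (−1)^2·1904.9409/(240)·0.2928^6·0.9562^2 = +0.004576
  k=1: (−1)^3·1904.9409/(144)·0.2928^4·0.9562^4 = -0.081315
d^4_{3,1}(2.5472) = +0.004576 -0.081315 = -0.076738
D = (-0.210503+0.977593i)·(-0.076738)·(-0.657118+0.753788i) = +0.045933+0.061473i

Re=0.0459 Im=0.0615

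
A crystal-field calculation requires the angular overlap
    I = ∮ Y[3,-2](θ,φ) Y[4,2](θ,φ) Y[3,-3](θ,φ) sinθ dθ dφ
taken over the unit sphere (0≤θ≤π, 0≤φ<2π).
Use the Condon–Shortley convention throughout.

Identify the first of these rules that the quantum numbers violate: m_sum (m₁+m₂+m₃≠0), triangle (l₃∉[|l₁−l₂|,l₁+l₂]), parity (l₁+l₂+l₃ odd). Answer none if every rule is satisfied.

Σmᵢ = -3  ✗
l₃∈[|l₁−l₂|,l₁+l₂]=[1,7], have l₃=3
Σlᵢ = 10 ⇒ even

m_sum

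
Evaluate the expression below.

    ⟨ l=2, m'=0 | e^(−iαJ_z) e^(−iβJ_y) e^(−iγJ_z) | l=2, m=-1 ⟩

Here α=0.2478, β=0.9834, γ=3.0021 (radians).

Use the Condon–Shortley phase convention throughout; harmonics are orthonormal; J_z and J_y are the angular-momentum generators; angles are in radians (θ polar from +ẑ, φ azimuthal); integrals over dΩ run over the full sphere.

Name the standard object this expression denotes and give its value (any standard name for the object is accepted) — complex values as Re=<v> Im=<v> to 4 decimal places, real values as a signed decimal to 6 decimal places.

This is a Wigner D-matrix element — the rotation-matrix element ⟨l m'| R(α,β,γ) |l m⟩ in the angular-momentum basis.
First d^2_{0,-1}(β=0.9834), then the phase factors e^{-i(0)α} and e^{-i(-1)γ}:
c=cos(0.983400/2)=0.881532, s=sin(0.983400/2)=0.472125; N=√[2·2·1·6]=4.898979
Admissible k: 0..1 (factorial args all ≥0)
  k=0: (−1)^1·4.8990/(2)·0.8815^3·0.4721^1 = -0.792221
  k=1: (−1)^2·4.8990/(2)·0.8815^1·0.4721^3 = +0.227240
d^2_{0,-1}(0.9834) = -0.792221 +0.227240 = -0.564981
Attach z-rotation phases: D = e^{-i(0)(0.2478)}·(-0.564981)·e^{-i(-1)(3.0021)} = +0.559493-0.078555i

Wigner D-matrix element, Re=0.5595 Im=-0.0786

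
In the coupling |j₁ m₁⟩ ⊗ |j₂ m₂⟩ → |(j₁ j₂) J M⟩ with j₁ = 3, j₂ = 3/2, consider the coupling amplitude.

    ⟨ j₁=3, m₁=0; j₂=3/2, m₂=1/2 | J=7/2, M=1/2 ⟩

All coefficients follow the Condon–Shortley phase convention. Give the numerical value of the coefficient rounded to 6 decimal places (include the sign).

-0.308607

√[8·1!5!2!/9! · 3!3!2!1!4!3!] = √(384/7)
  +(−1)^0/∏(0,1,3,2,2,0)! = 1/24  (running 1/24)
  +(−1)^1/∏(1,0,2,1,3,1)! = -1/12  (running -1/24)
⟨..|..⟩ = √(384/7)·(-1/24) = -0.308607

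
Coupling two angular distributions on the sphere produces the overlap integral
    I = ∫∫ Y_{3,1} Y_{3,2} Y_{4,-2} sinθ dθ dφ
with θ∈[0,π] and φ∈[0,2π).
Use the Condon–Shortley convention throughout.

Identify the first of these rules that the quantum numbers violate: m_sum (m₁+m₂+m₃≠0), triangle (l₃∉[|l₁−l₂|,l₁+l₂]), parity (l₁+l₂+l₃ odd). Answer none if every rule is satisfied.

azimuthal sum: 1 + 2 − 2 = 1  ✗
0 ≤ 4 ≤ 6 (triangle on l)
L = 3 + 3 + 4 = 10 (even)

m_sum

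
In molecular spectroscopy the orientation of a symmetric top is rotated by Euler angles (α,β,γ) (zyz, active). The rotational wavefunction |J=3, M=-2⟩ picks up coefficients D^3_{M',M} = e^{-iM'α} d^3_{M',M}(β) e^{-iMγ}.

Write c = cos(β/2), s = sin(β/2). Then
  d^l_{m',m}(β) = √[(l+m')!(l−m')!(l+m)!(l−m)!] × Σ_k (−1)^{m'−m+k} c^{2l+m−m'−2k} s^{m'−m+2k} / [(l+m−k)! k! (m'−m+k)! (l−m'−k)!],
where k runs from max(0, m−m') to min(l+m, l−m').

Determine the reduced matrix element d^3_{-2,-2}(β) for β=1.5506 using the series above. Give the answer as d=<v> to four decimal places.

d^3_{-2,-2}(β=1.5506) via the finite sum:
With c≡cos(β/2)=0.714211 and s≡sin(β/2)=0.699930, N=[1·120·1·120]^{1/2}=120.000000
Admissible k: 0..1 (factorial args all ≥0)
  k=0: (−1)^0·120.0000/(120)·0.7142^6·0.6999^0 = +0.132727
  k=1: (−1)^1·120.0000/(24)·0.7142^4·0.6999^2 = -0.637362
d^3_{-2,-2}(1.5506) = +0.132727 -0.637362 = -0.504635

d=-0.5046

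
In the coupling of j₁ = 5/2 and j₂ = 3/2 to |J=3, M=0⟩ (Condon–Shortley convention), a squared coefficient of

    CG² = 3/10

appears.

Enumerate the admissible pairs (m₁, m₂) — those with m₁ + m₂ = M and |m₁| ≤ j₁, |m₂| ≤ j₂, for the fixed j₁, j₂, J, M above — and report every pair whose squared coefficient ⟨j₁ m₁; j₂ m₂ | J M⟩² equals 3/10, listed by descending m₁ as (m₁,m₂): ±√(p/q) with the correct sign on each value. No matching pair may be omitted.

Admissible pairs with m₁+m₂ = M = 0: (-3/2,3/2), (-1/2,1/2), (1/2,-1/2), (3/2,-3/2)
  (m₁,m₂)=(3/2,-3/2): CG² = 3/10, CG = +√(3/10)   ← matches the target
  (m₁,m₂)=(1/2,-1/2): CG² = 1/5, CG = +√(1/5)
  (m₁,m₂)=(-1/2,1/2): CG² = 1/5, CG = −√(1/5)
  (m₁,m₂)=(-3/2,3/2): CG² = 3/10, CG = −√(3/10)   ← matches the target
Pairs with CG² = 3/10: (3/2,-3/2): +√(3/10); (-3/2,3/2): −√(3/10)

(3/2,-3/2): +√(3/10); (-3/2,3/2): −√(3/10)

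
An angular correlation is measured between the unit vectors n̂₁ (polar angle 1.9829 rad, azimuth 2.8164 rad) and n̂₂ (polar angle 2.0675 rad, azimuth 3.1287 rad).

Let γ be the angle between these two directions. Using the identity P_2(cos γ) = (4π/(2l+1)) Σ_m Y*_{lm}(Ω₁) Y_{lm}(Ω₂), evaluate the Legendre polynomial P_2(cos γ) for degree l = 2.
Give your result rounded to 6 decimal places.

0.875090

Summing Y*_{l m}(θ₁,φ₁)·Y_{l m}(θ₂,φ₂) over m ∈ [−2, 2]; prefactor 4π/(2·2+1) = 2.513274:
  m=-2: Y*=0.25810 - 0.19636j  Y=0.29846 + 0.00770j  product 0.07854 - 0.05662j
  m=-1: Y*=0.26867 - 0.09059j  Y=0.32363 + 0.00417j  product 0.08733 - 0.02819j
  m=+0: Y*=-0.16360 + 0.00000j  Y=-0.10053 + 0.00000j  product 0.01645 + 0.00000j
  m=+1: Y*=-0.26867 - 0.09059j  Y=-0.32363 + 0.00417j  product 0.08733 + 0.02819j
  m=+2: Y*=0.25810 + 0.19636j  Y=0.29846 - 0.00770j  product 0.07854 + 0.05662j
Σ over m = 0.34819 + 0.00000j; ×(4π/5) → 0.87509 + 0.00000j. Real part: 0.875090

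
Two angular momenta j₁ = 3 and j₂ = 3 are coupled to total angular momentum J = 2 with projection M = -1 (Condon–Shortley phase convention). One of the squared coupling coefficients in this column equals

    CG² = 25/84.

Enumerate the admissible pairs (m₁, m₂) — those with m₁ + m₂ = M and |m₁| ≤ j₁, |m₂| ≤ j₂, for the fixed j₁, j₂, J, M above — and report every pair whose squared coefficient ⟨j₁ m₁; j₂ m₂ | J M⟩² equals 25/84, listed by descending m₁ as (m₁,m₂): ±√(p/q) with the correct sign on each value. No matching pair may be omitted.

(2,-3): +√(25/84); (-3,2): +√(25/84)

Admissible pairs with m₁+m₂ = M = -1: (-3,2), (-2,1), (-1,0), (0,-1), (1,-2), (2,-3)
  (m₁,m₂)=(2,-3): CG² = 25/84, CG = +√(25/84)   ← matches the target
  (m₁,m₂)=(1,-2): CG² = 5/28, CG = −√(5/28)
  (m₁,m₂)=(0,-1): CG² = 1/42, CG = +√(1/42)
  (m₁,m₂)=(-1,0): CG² = 1/42, CG = +√(1/42)
  (m₁,m₂)=(-2,1): CG² = 5/28, CG = −√(5/28)
  (m₁,m₂)=(-3,2): CG² = 25/84, CG = +√(25/84)   ← matches the target
Pairs with CG² = 25/84: (2,-3): +√(25/84); (-3,2): +√(25/84)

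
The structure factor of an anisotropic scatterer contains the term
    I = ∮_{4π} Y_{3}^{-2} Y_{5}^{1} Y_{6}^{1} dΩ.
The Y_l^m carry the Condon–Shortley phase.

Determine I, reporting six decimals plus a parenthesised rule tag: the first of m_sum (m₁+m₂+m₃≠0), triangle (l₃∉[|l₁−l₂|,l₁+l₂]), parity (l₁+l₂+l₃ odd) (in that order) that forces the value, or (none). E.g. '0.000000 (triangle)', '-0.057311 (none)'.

Rules hold: Σm=0, L=14 even, 2≤6≤8.
N = 7·11·13 = 1001
Δ = 2!·4!·8!/15! = 1/675675
Racah Σ t=0..2: t=0:+1/8640 t=1:−1/2304 t=2:+1/8640 = -7/34560
⇒ 3j(3 5 6; 0 0 0)² = 7/429, sgn -1
Racah Σ t=1..2: t=1:−1/17280 t=2:+1/6912 = 1/11520
⇒ 3j(3 5 6; -2 1 1)² = 2/143, sgn -1
4πI² = N·(3j₀)²·(3jₘ)² = 98/429
I = +1·√(0.228438/4π) = 0.13482780
No selection rule forces the value: the integral is nonzero (none).

0.134828 (none)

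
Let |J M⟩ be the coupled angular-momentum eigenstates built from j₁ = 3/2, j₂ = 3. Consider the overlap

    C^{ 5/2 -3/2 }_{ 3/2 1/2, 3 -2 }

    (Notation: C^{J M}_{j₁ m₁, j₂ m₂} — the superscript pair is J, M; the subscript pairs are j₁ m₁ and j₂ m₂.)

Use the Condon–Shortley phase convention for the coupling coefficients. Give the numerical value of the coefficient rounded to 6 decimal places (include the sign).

triangle: 2!*1!*4!/8! = 48/40320
(j±m)!: 2!*1!*1!*5!*1!*4! = 5760
prefactor² = (2J+1)*Δ*N² = 288/7
  k=0: +1/(0!*2!*1!*1!*0!*3!) = 1/12
  k=1: −1/(1!*1!*0!*0!*1!*4!) = -1/24
Σ = 1/24  ⇒  CG² = 288/7*(1/24)² = 1/14
CG = +√(1/14) = +0.267261

+√(1/14) ≈ +0.267261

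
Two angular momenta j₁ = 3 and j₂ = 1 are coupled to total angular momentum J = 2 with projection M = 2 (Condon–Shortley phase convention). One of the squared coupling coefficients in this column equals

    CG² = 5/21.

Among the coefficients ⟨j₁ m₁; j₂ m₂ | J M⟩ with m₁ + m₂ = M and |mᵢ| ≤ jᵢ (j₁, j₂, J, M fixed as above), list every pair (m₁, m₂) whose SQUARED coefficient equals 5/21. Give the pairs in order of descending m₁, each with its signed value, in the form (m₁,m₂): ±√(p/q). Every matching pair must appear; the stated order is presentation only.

(2,0): −√(5/21)

Admissible pairs with m₁+m₂ = M = 2: (1,1), (2,0), (3,-1)
  (m₁,m₂)=(3,-1): CG² = 5/7, CG = +√(5/7)
  (m₁,m₂)=(2,0): CG² = 5/21, CG = −√(5/21)   ← matches the target
  (m₁,m₂)=(1,1): CG² = 1/21, CG = +√(1/21)
Pairs with CG² = 5/21: (2,0): −√(5/21)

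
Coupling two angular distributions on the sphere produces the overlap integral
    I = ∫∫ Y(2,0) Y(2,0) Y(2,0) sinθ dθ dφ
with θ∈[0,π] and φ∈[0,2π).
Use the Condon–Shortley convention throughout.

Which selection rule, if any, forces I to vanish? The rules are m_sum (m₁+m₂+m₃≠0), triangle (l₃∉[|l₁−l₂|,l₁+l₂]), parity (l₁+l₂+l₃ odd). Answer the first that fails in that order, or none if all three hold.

none

Σmᵢ = 0  ✓
l₃∈[|l₁−l₂|,l₁+l₂]=[0,4], have l₃=2  ✓
Σlᵢ = 6 ⇒ even  ✓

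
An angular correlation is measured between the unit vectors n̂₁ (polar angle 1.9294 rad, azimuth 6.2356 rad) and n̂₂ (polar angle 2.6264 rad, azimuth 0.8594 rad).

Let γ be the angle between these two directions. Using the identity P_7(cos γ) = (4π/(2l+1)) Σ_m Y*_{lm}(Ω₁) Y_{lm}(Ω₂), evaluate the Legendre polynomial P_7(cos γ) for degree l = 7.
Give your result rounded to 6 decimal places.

0.323511

Addition theorem: P_7(cos γ) = (4π/15) Σ_m Y*_{lm}(Ω₁) Y_{lm}(Ω₂), m = −7…7:
  m=-7: Y*=0.29829 - 0.10321j  Y=0.00340 + 0.00093j  product 0.00111 - 0.00007j
  m=-6: Y*=-0.42474 + 0.12467j  Y=-0.01001 - 0.02103j  product 0.00687 + 0.00769j
  m=-5: Y*=0.15437 - 0.03744j  Y=-0.03802 + 0.08621j  product -0.00264 + 0.01473j
  m=-4: Y*=0.27196 - 0.05240j  Y=0.24636 - 0.07513j  product 0.06306 - 0.03334j
  m=-3: Y*=-0.26614 + 0.03825j  Y=-0.39179 - 0.24749j  product 0.11374 + 0.05088j
  m=-2: Y*=-0.17351 + 0.01656j  Y=0.06678 + 0.44792j  product -0.01901 - 0.07661j
  m=-1: Y*=0.29395 - 0.01400j  Y=-0.00688 + 0.00798j  product -0.00191 + 0.00244j
  m=+0: Y*=0.14168 + 0.00000j  Y=0.44968 + 0.00000j  product 0.06371 + 0.00000j
  m=+1: Y*=-0.29395 - 0.01400j  Y=0.00688 + 0.00798j  product -0.00191 - 0.00244j
  m=+2: Y*=-0.17351 - 0.01656j  Y=0.06678 - 0.44792j  product -0.01901 + 0.07661j
  m=+3: Y*=0.26614 + 0.03825j  Y=0.39179 - 0.24749j  product 0.11374 - 0.05088j
  m=+4: Y*=0.27196 + 0.05240j  Y=0.24636 + 0.07513j  product 0.06306 + 0.03334j
  m=+5: Y*=-0.15437 - 0.03744j  Y=0.03802 + 0.08621j  product -0.00264 - 0.01473j
  m=+6: Y*=-0.42474 - 0.12467j  Y=-0.01001 + 0.02103j  product 0.00687 - 0.00769j
  m=+7: Y*=-0.29829 - 0.10321j  Y=-0.00340 + 0.00093j  product 0.00111 + 0.00007j
Σ over m = 0.38616 - 0.00000j; ×(4π/15) → 0.32351 - 0.00000j. Real part: 0.323511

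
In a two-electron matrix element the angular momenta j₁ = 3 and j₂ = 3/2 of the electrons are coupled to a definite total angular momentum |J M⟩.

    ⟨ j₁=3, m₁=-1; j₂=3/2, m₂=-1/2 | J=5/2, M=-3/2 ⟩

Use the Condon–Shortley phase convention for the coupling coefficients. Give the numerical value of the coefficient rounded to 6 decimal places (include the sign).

−√(7/20) ≈ -0.591608

√[6·2!4!1!/8! · 2!4!1!2!1!4!] = √(576/35)
  +(−1)^0/∏(0,2,4,1,0,0)! = 1/48  (running 1/48)
  +(−1)^1/∏(1,1,3,0,1,1)! = -1/6  (running -7/48)
⟨..|..⟩ = √(576/35)·(-7/48) = -0.591608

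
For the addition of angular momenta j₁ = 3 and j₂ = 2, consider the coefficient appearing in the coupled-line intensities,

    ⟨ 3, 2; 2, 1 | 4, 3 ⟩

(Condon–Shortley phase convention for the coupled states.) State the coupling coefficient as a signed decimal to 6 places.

+√(1/20) ≈ +0.223607

j₁+j₂−J=1  J+j₁−j₂=5  J−j₁+j₂=3  j₁+j₂+J+1=10
(j₁±m₁, j₂±m₂, J±M) = (5,1,3,1,7,1)
P² = 6480
sum k=0..1:
  [0] +1/144 = 1/144
  [1] −1/240 = -1/240
S = 1/360
C² = P²·S² = 1/20 ; C = +0.223607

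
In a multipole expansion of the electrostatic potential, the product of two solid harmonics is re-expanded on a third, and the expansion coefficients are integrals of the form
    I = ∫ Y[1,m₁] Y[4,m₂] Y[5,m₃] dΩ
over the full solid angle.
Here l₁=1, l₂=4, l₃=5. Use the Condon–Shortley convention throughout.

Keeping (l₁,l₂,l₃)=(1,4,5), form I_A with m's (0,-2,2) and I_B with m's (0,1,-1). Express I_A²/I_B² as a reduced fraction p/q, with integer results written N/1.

l's match ⇒ only the (l;m) 3-j factors differ between A and B.
A: triangle coeff Δ(1,4,5) = 1/495; Σ_t [0,0]: t=0:+1/1440 = 1/1440; (3j)²=7/165 [(1 4 5; 0 -2 2)], sign=-1
B: triangle coeff Δ(1,4,5) = 1/495; Σ_t [0,0]: t=0:+1/720 = 1/720; (3j)²=8/165 [(1 4 5; 0 1 -1)], sign=+1
I_A²/I_B² = (7/165)/(8/165) = 7/8

7/8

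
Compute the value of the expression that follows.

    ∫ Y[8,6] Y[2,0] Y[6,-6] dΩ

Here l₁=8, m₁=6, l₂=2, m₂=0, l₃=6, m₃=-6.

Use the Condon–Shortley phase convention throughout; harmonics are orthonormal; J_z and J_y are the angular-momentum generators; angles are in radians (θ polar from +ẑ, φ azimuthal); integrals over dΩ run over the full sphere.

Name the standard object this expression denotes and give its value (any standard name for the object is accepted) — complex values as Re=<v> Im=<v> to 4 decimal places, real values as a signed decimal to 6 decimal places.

Gaunt coefficient, +0.080953

This is a Gaunt coefficient — the integral of a triple product of spherical harmonics over the sphere.
m-sum 0 ✓  L=16 even ✓  6≤6≤10 ✓
Π(2lᵢ+1) = 17×5×13 = 1105
triangle coeff Δ(8,2,6) = 1/30940
Σ_t [2,2]: t=2:+1/2073600 = 1/2073600
(3j)²=28/1105 [(8 2 6; 0 0 0)], sign=+1
Σ_t [2,2]: t=2:+1/1916006400 = 1/1916006400
(3j)²=1/340 [(8 2 6; 6 0 -6)], sign=+1
⇒ 4πI² = 7/85
I = (+1)√(7/85/(4π)) = 0.08095331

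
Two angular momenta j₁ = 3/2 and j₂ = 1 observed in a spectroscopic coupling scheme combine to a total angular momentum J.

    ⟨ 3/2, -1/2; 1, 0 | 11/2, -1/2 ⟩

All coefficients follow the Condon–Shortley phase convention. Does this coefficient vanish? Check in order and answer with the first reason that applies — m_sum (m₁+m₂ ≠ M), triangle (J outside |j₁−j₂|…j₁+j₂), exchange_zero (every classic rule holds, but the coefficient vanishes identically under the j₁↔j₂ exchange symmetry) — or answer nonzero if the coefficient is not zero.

triangle

m-sum: m₁+m₂ = -1/2+0 = -1/2, M = -1/2  ✓
triangle: need |j₁−j₂| ≤ J ≤ j₁+j₂, i.e. J ∈ [1/2, 5/2]; J = 11/2 is outside ✗ ⇒ coefficient is 0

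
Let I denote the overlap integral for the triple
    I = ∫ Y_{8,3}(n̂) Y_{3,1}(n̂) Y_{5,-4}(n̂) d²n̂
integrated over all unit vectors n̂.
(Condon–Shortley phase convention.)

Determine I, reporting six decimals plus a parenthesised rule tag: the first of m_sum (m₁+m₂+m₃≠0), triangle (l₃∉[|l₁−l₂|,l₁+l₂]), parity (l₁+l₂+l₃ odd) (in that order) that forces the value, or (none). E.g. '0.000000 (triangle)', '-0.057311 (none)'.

Rules hold: Σm=0, L=16 even, 5≤5≤11.
N = 17·7·11 = 1309
Δ = 6!·10!·0!/17! = 1/136136
Racah Σ t=3..3: t=3:−1/518400 = -1/518400
⇒ 3j(8 3 5; 0 0 0)² = 56/2431, sgn +1
Racah Σ t=4..4: t=4:+1/17418240 = 1/17418240
⇒ 3j(8 3 5; 3 1 -4)² = 25/12376, sgn -1
4πI² = N·(3j₀)²·(3jₘ)² = 175/2873
I = -1·√(0.0609119/4π) = -0.06962197
No selection rule forces the value: the integral is nonzero (none).

-0.069622 (none)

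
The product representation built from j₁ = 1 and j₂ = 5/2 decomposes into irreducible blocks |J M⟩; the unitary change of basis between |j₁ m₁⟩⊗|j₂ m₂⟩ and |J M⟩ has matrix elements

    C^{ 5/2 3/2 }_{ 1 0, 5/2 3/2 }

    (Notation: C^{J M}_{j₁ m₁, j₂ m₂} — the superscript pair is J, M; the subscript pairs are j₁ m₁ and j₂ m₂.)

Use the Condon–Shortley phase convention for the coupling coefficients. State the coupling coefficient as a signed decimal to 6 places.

−√(9/35) ≈ -0.507093

triangle: 1!*1!*4!/7! = 24/5040
(j±m)!: 1!*1!*4!*1!*4!*1! = 576
prefactor² = (2J+1)*Δ*N² = 576/35
  k=0: +1/(0!*1!*1!*4!*0!*0!) = 1/24
  k=1: −1/(1!*0!*0!*3!*1!*1!) = -1/6
Σ = -1/8  ⇒  CG² = 576/35*(-1/8)² = 9/35
CG = −√(9/35) = -0.507093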